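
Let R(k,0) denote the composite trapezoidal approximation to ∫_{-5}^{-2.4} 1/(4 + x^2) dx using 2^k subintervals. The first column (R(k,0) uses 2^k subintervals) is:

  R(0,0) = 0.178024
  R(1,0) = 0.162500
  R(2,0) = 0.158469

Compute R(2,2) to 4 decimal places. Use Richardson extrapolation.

0.1571

R(1,1) = (4·0.162500 − 0.178024) / 3 = 0.157325
R(2,1) = (4·0.158469 − 0.162500) / 3 = 0.157125
R(2,2) = 0.157125 + (0.157125 − 0.157325)/15 = 0.157112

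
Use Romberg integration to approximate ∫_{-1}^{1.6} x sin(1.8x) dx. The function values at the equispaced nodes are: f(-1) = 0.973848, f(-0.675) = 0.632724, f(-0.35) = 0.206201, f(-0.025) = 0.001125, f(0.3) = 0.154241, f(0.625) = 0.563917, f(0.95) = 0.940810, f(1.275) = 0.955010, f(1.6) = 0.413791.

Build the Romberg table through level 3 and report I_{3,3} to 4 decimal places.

1.3649

I_{0,0} (trapezoid, 1 panel, h=2.6000): 1.803931
I_{1,0} (trapezoid, 2 panels, h=1.3000): 1.102479
I_{2,0} (trapezoid, 4 panels, h=0.6500): 1.296796
I_{3,0} (trapezoid, 8 panels, h=0.3250): 1.348050
I_{1,1} = 1.102479 + (1.102479 − 1.803931)/3 = 0.868662
I_{2,1} = 1.296796 + (1.296796 − 1.102479)/3 = 1.361568
I_{3,1} = 1.348050 + (1.348050 − 1.296796)/3 = 1.365135
I_{2,2} = 1.361568 + (1.361568 − 0.868662)/15 = 1.394428
I_{3,2} = 1.365135 + (1.365135 − 1.361568)/15 = 1.365373
I_{3,3} = 1.365373 + (1.365373 − 1.394428)/63 = 1.364912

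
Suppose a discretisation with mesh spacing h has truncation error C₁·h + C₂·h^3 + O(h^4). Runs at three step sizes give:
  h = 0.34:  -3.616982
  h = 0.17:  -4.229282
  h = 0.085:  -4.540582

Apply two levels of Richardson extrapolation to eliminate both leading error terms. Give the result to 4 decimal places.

-4.8534

First eliminate the h term (factor 2^1 = 2):
  B₁ = (2·(-4.229282) − (-3.616982))/1 = -4.841582
  B₂ = (2·(-4.540582) − (-4.229282))/1 = -4.851882
Then eliminate the h^3 term (factor 2^3 = 8):
  (8·(-4.851882) − (-4.841582))/7 = -4.853353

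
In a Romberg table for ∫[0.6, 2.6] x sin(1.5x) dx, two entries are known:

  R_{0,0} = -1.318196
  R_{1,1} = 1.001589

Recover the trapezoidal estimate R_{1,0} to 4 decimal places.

From R_{1,1} = (4·R_{1,0} − R_{0,0})/3, solve for R_{1,0}:
4·R_{1,0} = 3·1.001589 + (-1.318196) = 1.686571
R_{1,0} = 0.421643

0.4216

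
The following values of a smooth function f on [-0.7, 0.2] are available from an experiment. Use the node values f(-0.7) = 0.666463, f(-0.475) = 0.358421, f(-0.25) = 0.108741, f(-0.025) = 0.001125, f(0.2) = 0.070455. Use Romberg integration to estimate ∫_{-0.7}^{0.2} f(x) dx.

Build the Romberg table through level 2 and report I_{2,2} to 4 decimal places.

I_{0,0} (trapezoid, 1 panel, h=0.9000): 0.331613
I_{1,0} (trapezoid, 2 panels, h=0.4500): 0.214740
I_{2,0} (trapezoid, 4 panels, h=0.2250): 0.188268
I_{1,1} = 0.214740 + (0.214740 − 0.331613)/3 = 0.175782
I_{2,1} = 0.188268 + (0.188268 − 0.214740)/3 = 0.179444
I_{2,2} = 0.179444 + (0.179444 − 0.175782)/15 = 0.179688

0.1797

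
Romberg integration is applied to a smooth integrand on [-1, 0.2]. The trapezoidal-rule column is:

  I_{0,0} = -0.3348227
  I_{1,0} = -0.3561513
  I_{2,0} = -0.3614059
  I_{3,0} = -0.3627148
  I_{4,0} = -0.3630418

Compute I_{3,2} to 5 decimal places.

Richardson extrapolation on the trapezoidal column (denominator 4−1=3):
I_{2,1} = -0.3614059 + (-0.3614059 − (-0.3561513))/3 = -0.3631574
I_{3,1} = -0.3627148 + (-0.3627148 − (-0.3614059))/3 = -0.3631511
I_{3,2} = (16·(-0.3631511) − (-0.3631574)) / 15 = -0.3631507

-0.36315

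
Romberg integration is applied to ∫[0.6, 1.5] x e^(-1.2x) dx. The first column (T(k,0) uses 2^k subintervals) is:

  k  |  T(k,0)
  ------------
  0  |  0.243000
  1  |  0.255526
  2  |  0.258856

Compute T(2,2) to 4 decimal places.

0.2600

T(1,1) = 0.255526 + (0.255526 − 0.243000)/3 = 0.259701
T(2,1) = (4·0.258856 − 0.255526) / 3 = 0.259966
T(2,2) = (16·0.259966 − 0.259701) / 15 = 0.259984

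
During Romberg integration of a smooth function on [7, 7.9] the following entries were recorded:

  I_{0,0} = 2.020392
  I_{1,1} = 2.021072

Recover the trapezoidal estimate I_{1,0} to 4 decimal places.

From I_{1,1} = (4·I_{1,0} − I_{0,0})/3, solve for I_{1,0}:
4·I_{1,0} = 3·2.021072 + 2.020392 = 8.083608
I_{1,0} = 2.020902

2.0209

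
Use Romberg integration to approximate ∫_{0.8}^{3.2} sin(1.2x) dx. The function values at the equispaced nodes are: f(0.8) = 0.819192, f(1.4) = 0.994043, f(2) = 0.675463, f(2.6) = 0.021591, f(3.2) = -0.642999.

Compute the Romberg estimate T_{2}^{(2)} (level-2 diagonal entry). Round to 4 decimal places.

T_{0}^{(0)} (trapezoid, 1 panel, h=2.4000): 0.211432
T_{1}^{(0)} (trapezoid, 2 panels, h=1.2000): 0.916271
T_{2}^{(0)} (trapezoid, 4 panels, h=0.6000): 1.067516
T_{1}^{(1)} = 0.916271 + (0.916271 − 0.211432)/3 = 1.151217
T_{2}^{(1)} = 1.067516 + (1.067516 − 0.916271)/3 = 1.117931
T_{2}^{(2)} = 1.117931 + (1.117931 − 1.151217)/15 = 1.115712

1.1157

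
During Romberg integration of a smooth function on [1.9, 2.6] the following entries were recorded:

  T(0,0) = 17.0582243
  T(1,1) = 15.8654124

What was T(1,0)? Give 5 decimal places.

From T(1,1) = (4·T(1,0) − T(0,0))/3, solve for T(1,0):
4·T(1,0) = 3·15.8654124 + 17.0582243 = 64.6544615
T(1,0) = 16.1636154

16.16362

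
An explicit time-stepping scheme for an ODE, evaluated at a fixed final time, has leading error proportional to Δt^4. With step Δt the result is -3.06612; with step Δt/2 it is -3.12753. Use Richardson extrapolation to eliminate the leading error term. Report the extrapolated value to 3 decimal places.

The leading error scales as Δt^4; refining by a factor of 2 reduces it by 2^4 = 16.
Extrapolated value = (16·A(Δt/2) − A(Δt)) / (16 − 1)
= (16·(-3.12753) − (-3.06612)) / 15
= -46.97436 / 15 = -3.13162

-3.132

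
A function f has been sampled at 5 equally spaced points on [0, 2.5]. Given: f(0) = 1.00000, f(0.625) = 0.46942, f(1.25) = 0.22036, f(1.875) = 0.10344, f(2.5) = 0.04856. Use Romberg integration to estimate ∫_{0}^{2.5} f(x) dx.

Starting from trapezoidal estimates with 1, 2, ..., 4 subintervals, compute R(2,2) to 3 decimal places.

0.787

R(0,0) (trapezoid, 1 panel, h=2.5000): 1.31070
R(1,0) (trapezoid, 2 panels, h=1.2500): 0.93080
R(2,0) (trapezoid, 4 panels, h=0.6250): 0.82344
R(1,1) = 0.93080 + (0.93080 − 1.31070)/3 = 0.80417
R(2,1) = 0.82344 + (0.82344 − 0.93080)/3 = 0.78765
R(2,2) = 0.78765 + (0.78765 − 0.80417)/15 = 0.78655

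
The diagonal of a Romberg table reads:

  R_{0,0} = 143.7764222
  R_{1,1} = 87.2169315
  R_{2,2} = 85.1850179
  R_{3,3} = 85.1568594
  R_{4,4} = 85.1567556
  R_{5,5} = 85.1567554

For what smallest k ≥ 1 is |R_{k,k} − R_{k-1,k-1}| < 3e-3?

|R_{1,1} − R_{0,0}| = 56.5594907 ≥ 3e-3
|R_{2,2} − R_{1,1}| = 2.0319136 ≥ 3e-3
|R_{3,3} − R_{2,2}| = 0.0281585 ≥ 3e-3
|R_{4,4} − R_{3,3}| = 0.0001038 < 3e-3

k = 4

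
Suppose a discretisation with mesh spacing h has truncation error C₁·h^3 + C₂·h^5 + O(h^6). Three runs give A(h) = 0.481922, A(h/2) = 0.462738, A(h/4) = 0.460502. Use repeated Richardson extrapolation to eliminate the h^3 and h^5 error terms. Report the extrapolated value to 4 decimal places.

0.4602

First eliminate the h^3 term (factor 2^3 = 8):
  B₁ = (8·0.462738 − 0.481922)/7 = 0.459997
  B₂ = (8·0.460502 − 0.462738)/7 = 0.460183
Then eliminate the h^5 term (factor 2^5 = 32):
  (32·0.460183 − 0.459997)/31 = 0.460189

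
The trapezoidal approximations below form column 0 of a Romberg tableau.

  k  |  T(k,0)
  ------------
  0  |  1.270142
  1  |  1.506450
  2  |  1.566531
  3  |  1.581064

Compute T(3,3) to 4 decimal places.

1.5859

Richardson extrapolation on the trapezoidal column (denominator 4−1=3):
T(1,1) = 1.506450 + (1.506450 − 1.270142)/3 = 1.585219
T(2,1) = 1.566531 + (1.566531 − 1.506450)/3 = 1.586558
T(3,1) = 1.581064 + (1.581064 − 1.566531)/3 = 1.585908
T(2,2) = 1.586558 + (1.586558 − 1.585219)/15 = 1.586647
T(3,2) = (16·1.585908 − 1.586558) / 15 = 1.585865
T(3,3) = (64·1.585865 − 1.586647) / 63 = 1.585853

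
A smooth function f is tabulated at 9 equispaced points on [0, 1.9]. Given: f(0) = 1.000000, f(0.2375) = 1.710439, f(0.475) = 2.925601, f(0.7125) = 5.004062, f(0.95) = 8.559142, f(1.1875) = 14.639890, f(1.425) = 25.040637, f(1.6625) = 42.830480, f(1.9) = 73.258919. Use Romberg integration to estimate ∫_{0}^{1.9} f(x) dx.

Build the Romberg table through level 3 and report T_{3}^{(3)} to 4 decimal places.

T_{0}^{(0)} (trapezoid, 1 panel, h=1.9000): 70.545973
T_{1}^{(0)} (trapezoid, 2 panels, h=0.9500): 43.404171
T_{2}^{(0)} (trapezoid, 4 panels, h=0.4750): 34.986049
T_{3}^{(0)} (trapezoid, 8 panels, h=0.2375): 32.736931
T_{1}^{(1)} = 43.404171 + (43.404171 − 70.545973)/3 = 34.356904
T_{2}^{(1)} = 34.986049 + (34.986049 − 43.404171)/3 = 32.180008
T_{3}^{(1)} = 32.736931 + (32.736931 − 34.986049)/3 = 31.987225
T_{2}^{(2)} = 32.180008 + (32.180008 − 34.356904)/15 = 32.034882
T_{3}^{(2)} = 31.987225 + (31.987225 − 32.180008)/15 = 31.974373
T_{3}^{(3)} = 31.974373 + (31.974373 − 32.034882)/63 = 31.973413

31.9734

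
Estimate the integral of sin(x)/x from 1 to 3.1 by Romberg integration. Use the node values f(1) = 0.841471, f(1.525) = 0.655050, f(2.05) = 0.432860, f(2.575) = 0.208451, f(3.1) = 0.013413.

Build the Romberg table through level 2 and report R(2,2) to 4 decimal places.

0.9056

R(0,0) (trapezoid, 1 panel, h=2.1000): 0.897628
R(1,0) (trapezoid, 2 panels, h=1.0500): 0.903317
R(2,0) (trapezoid, 4 panels, h=0.5250): 0.904997
R(1,1) = 0.903317 + (0.903317 − 0.897628)/3 = 0.905213
R(2,1) = 0.904997 + (0.904997 − 0.903317)/3 = 0.905557
R(2,2) = 0.905557 + (0.905557 − 0.905213)/15 = 0.905580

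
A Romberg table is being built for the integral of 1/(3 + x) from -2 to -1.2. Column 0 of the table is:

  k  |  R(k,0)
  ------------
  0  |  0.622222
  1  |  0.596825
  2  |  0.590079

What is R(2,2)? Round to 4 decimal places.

0.5878

R(1,1) = 0.596825 + (0.596825 − 0.622222)/3 = 0.588359
R(2,1) = 0.590079 + (0.590079 − 0.596825)/3 = 0.587830
R(2,2) = 0.587830 + (0.587830 − 0.588359)/15 = 0.587795
(Column j=1 coincides with Simpson's rule on the same nodes.)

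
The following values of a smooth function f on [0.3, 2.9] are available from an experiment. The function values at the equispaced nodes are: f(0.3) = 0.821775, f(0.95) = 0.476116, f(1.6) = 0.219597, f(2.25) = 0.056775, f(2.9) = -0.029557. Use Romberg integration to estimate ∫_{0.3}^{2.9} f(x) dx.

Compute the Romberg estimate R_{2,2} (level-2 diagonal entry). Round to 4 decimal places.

R_{0,0} (trapezoid, 1 panel, h=2.6000): 1.029883
R_{1,0} (trapezoid, 2 panels, h=1.3000): 0.800418
R_{2,0} (trapezoid, 4 panels, h=0.6500): 0.746588
R_{1,1} = 0.800418 + (0.800418 − 1.029883)/3 = 0.723930
R_{2,1} = 0.746588 + (0.746588 − 0.800418)/3 = 0.728645
R_{2,2} = 0.728645 + (0.728645 − 0.723930)/15 = 0.728959

0.7290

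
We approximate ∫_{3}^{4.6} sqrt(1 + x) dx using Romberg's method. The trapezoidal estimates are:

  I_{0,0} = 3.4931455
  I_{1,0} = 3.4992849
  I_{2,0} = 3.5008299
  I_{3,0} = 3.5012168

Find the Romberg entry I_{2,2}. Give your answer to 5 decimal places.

3.50135

Richardson extrapolation on the trapezoidal column (denominator 4−1=3):
I_{1,1} = 3.4992849 + (3.4992849 − 3.4931455)/3 = 3.5013314
I_{2,1} = 3.5008299 + (3.5008299 − 3.4992849)/3 = 3.5013449
I_{2,2} = (16·3.5013449 − 3.5013314) / 15 = 3.5013458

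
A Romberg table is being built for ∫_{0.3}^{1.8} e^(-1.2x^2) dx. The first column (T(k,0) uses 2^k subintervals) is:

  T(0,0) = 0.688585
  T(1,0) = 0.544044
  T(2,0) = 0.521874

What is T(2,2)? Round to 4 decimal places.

Richardson extrapolation on the trapezoidal column (denominator 4−1=3):
T(1,1) = 0.544044 + (0.544044 − 0.688585)/3 = 0.495864
T(2,1) = 0.521874 + (0.521874 − 0.544044)/3 = 0.514484
T(2,2) = 0.514484 + (0.514484 − 0.495864)/15 = 0.515725

0.5157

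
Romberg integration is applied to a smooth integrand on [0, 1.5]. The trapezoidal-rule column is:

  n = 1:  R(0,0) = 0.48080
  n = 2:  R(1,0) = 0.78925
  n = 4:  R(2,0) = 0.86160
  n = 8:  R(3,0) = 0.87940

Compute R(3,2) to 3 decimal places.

Richardson extrapolation on the trapezoidal column (denominator 4−1=3):
R(2,1) = (4·0.86160 − 0.78925) / 3 = 0.88572
R(3,1) = (4·0.87940 − 0.86160) / 3 = 0.88533
R(3,2) = (16·0.88533 − 0.88572) / 15 = 0.88530

0.885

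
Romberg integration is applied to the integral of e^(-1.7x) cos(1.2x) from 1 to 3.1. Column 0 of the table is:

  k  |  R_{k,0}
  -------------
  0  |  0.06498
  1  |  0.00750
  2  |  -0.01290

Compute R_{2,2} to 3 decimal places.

Richardson extrapolation on the trapezoidal column (denominator 4−1=3):
R_{1,1} = 0.00750 + (0.00750 − 0.06498)/3 = -0.01166
R_{2,1} = (4·(-0.01290) − 0.00750) / 3 = -0.01970
R_{2,2} = (16·(-0.01970) − (-0.01166)) / 15 = -0.02024

-0.020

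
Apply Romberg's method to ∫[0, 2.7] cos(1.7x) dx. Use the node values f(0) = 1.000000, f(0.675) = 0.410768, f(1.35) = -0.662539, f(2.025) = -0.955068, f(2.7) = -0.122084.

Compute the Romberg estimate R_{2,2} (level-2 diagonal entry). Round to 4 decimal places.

-0.5767

R_{0,0} (trapezoid, 1 panel, h=2.7000): 1.185187
R_{1,0} (trapezoid, 2 panels, h=1.3500): -0.301834
R_{2,0} (trapezoid, 4 panels, h=0.6750): -0.518320
R_{1,1} = -0.301834 + (-0.301834 − 1.185187)/3 = -0.797508
R_{2,1} = -0.518320 + (-0.518320 − (-0.301834))/3 = -0.590482
R_{2,2} = -0.590482 + (-0.590482 − (-0.797508))/15 = -0.576680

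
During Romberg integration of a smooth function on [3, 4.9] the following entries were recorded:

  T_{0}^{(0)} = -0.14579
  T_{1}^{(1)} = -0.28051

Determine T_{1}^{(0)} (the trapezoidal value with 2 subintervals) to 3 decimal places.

-0.247

From T_{1}^{(1)} = (4·T_{1}^{(0)} − T_{0}^{(0)})/3, solve for T_{1}^{(0)}:
4·T_{1}^{(0)} = 3·(-0.28051) + (-0.14579) = -0.98732
T_{1}^{(0)} = -0.24683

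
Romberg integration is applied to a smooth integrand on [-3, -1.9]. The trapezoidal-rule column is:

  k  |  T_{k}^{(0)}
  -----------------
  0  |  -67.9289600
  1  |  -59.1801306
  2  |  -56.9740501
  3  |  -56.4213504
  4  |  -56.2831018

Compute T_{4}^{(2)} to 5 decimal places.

-56.23701

T_{3}^{(1)} = (4·(-56.4213504) − (-56.9740501)) / 3 = -56.2371172
T_{4}^{(1)} = (4·(-56.2831018) − (-56.4213504)) / 3 = -56.2370189
T_{4}^{(2)} = (16·(-56.2370189) − (-56.2371172)) / 15 = -56.2370123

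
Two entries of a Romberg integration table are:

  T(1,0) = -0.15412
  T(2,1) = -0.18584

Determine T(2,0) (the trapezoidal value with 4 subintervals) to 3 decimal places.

From T(2,1) = (4·T(2,0) − T(1,0))/3, solve for T(2,0):
4·T(2,0) = 3·(-0.18584) + (-0.15412) = -0.71164
T(2,0) = -0.17791

-0.178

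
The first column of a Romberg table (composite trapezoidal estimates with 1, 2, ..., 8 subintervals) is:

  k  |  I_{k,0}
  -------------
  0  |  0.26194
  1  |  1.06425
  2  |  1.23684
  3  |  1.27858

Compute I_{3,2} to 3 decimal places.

I_{2,1} = 1.23684 + (1.23684 − 1.06425)/3 = 1.29437
I_{3,1} = 1.27858 + (1.27858 − 1.23684)/3 = 1.29249
I_{3,2} = (16·1.29249 − 1.29437) / 15 = 1.29236

1.292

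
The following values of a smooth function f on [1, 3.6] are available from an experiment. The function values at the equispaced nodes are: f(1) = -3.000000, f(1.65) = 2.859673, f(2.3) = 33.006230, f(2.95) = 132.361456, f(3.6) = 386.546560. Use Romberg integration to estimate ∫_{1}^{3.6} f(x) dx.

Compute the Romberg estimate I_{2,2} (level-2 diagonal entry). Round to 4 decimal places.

214.0082

I_{0,0} (trapezoid, 1 panel, h=2.6000): 498.610528
I_{1,0} (trapezoid, 2 panels, h=1.3000): 292.213363
I_{2,0} (trapezoid, 4 panels, h=0.6500): 234.000415
I_{1,1} = 292.213363 + (292.213363 − 498.610528)/3 = 223.414308
I_{2,1} = 234.000415 + (234.000415 − 292.213363)/3 = 214.596099
I_{2,2} = 214.596099 + (214.596099 − 223.414308)/15 = 214.008218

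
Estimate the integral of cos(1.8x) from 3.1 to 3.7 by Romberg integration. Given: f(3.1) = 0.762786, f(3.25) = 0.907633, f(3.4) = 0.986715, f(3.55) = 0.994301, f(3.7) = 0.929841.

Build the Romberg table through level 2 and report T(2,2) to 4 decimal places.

T(0,0) (trapezoid, 1 panel, h=0.6000): 0.507788
T(1,0) (trapezoid, 2 panels, h=0.3000): 0.549909
T(2,0) (trapezoid, 4 panels, h=0.1500): 0.560244
T(1,1) = 0.549909 + (0.549909 − 0.507788)/3 = 0.563949
T(2,1) = 0.560244 + (0.560244 − 0.549909)/3 = 0.563689
T(2,2) = 0.563689 + (0.563689 − 0.563949)/15 = 0.563672

0.5637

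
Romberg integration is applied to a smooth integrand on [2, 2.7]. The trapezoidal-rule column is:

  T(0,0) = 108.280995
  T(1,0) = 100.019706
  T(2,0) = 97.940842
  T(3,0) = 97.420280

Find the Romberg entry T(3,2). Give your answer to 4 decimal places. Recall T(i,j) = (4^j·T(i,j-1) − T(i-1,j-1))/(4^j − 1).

T(2,1) = (4·97.940842 − 100.019706) / 3 = 97.247887
T(3,1) = 97.420280 + (97.420280 − 97.940842)/3 = 97.246759
T(3,2) = (16·97.246759 − 97.247887) / 15 = 97.246684
(Column j=1 coincides with Simpson's rule on the same nodes.)

97.2467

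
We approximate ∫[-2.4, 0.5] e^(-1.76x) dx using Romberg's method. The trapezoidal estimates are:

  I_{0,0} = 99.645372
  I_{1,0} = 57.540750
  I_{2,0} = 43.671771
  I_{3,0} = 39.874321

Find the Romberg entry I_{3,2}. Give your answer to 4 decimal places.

38.5792

I_{2,1} = (4·43.671771 − 57.540750) / 3 = 39.048778
I_{3,1} = (4·39.874321 − 43.671771) / 3 = 38.608504
I_{3,2} = (16·38.608504 − 39.048778) / 15 = 38.579152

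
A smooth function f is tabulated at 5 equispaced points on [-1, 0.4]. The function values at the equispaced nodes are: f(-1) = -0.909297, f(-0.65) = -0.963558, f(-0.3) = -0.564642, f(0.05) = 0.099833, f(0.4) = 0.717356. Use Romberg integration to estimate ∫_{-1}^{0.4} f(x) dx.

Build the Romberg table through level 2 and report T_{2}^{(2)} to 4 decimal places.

T_{0}^{(0)} (trapezoid, 1 panel, h=1.4000): -0.134359
T_{1}^{(0)} (trapezoid, 2 panels, h=0.7000): -0.462429
T_{2}^{(0)} (trapezoid, 4 panels, h=0.3500): -0.533518
T_{1}^{(1)} = -0.462429 + (-0.462429 − (-0.134359))/3 = -0.571786
T_{2}^{(1)} = -0.533518 + (-0.533518 − (-0.462429))/3 = -0.557214
T_{2}^{(2)} = -0.557214 + (-0.557214 − (-0.571786))/15 = -0.556243

-0.5562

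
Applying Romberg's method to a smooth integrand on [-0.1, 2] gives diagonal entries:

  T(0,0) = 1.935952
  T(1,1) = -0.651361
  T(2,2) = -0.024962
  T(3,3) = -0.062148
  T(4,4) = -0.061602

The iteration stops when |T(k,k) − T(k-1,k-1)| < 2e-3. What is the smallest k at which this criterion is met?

k = 4

|T(1,1) − T(0,0)| = 2.587313 ≥ 2e-3
|T(2,2) − T(1,1)| = 0.626399 ≥ 2e-3
|T(3,3) − T(2,2)| = 0.037186 ≥ 2e-3
|T(4,4) − T(3,3)| = 0.000546 < 2e-3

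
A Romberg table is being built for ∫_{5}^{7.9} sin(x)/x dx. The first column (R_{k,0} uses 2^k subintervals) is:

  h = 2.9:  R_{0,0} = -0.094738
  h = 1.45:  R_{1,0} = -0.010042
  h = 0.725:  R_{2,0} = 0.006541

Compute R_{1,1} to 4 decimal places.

0.0182

Richardson extrapolation on the trapezoidal column (denominator 4−1=3):
R_{1,1} = -0.010042 + (-0.010042 − (-0.094738))/3 = 0.018190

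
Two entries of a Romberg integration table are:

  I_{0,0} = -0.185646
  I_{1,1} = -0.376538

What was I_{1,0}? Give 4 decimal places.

-0.3288

From I_{1,1} = (4·I_{1,0} − I_{0,0})/3, solve for I_{1,0}:
4·I_{1,0} = 3·(-0.376538) + (-0.185646) = -1.315260
I_{1,0} = -0.328815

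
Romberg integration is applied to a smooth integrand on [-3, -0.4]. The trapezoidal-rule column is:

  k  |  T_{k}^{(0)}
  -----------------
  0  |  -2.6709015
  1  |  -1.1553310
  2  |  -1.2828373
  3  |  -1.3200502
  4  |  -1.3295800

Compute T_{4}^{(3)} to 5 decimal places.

-1.33277

T_{2}^{(1)} = (4·(-1.2828373) − (-1.1553310)) / 3 = -1.3253394
T_{3}^{(1)} = (4·(-1.3200502) − (-1.2828373)) / 3 = -1.3324545
T_{4}^{(1)} = (4·(-1.3295800) − (-1.3200502)) / 3 = -1.3327566
T_{3}^{(2)} = (16·(-1.3324545) − (-1.3253394)) / 15 = -1.3329288
T_{4}^{(2)} = -1.3327566 + (-1.3327566 − (-1.3324545))/15 = -1.3327767
T_{4}^{(3)} = -1.3327767 + (-1.3327767 − (-1.3329288))/63 = -1.3327743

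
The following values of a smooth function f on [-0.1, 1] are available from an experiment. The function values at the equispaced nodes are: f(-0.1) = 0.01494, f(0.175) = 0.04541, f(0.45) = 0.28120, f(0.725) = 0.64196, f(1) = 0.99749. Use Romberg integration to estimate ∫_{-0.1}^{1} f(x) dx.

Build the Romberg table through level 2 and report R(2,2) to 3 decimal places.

0.397

R(0,0) (trapezoid, 1 panel, h=1.1000): 0.55684
R(1,0) (trapezoid, 2 panels, h=0.5500): 0.43308
R(2,0) (trapezoid, 4 panels, h=0.2750): 0.40557
R(1,1) = 0.43308 + (0.43308 − 0.55684)/3 = 0.39183
R(2,1) = 0.40557 + (0.40557 − 0.43308)/3 = 0.39640
R(2,2) = 0.39640 + (0.39640 − 0.39183)/15 = 0.39670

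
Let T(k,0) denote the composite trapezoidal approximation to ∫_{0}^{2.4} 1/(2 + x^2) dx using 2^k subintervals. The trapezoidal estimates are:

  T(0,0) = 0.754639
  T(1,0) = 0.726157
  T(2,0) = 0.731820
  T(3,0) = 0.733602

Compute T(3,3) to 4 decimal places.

0.7342

T(1,1) = (4·0.726157 − 0.754639) / 3 = 0.716663
T(2,1) = (4·0.731820 − 0.726157) / 3 = 0.733708
T(3,1) = 0.733602 + (0.733602 − 0.731820)/3 = 0.734196
T(2,2) = (16·0.733708 − 0.716663) / 15 = 0.734844
T(3,2) = (16·0.734196 − 0.733708) / 15 = 0.734229
T(3,3) = 0.734229 + (0.734229 − 0.734844)/63 = 0.734219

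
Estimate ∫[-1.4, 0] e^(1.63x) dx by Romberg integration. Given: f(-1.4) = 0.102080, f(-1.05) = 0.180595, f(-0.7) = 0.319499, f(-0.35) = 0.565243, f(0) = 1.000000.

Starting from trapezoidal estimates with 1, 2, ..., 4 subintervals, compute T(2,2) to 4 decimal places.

T(0,0) (trapezoid, 1 panel, h=1.4000): 0.771456
T(1,0) (trapezoid, 2 panels, h=0.7000): 0.609377
T(2,0) (trapezoid, 4 panels, h=0.3500): 0.565732
T(1,1) = 0.609377 + (0.609377 − 0.771456)/3 = 0.555351
T(2,1) = 0.565732 + (0.565732 − 0.609377)/3 = 0.551184
T(2,2) = 0.551184 + (0.551184 − 0.555351)/15 = 0.550906

0.5509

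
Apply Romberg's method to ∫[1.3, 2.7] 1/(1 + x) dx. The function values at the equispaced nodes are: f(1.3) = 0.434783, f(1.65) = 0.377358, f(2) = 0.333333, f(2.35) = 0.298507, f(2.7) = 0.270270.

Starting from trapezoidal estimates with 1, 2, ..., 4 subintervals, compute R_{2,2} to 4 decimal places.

R_{0,0} (trapezoid, 1 panel, h=1.4000): 0.493537
R_{1,0} (trapezoid, 2 panels, h=0.7000): 0.480102
R_{2,0} (trapezoid, 4 panels, h=0.3500): 0.476604
R_{1,1} = 0.480102 + (0.480102 − 0.493537)/3 = 0.475624
R_{2,1} = 0.476604 + (0.476604 − 0.480102)/3 = 0.475438
R_{2,2} = 0.475438 + (0.475438 − 0.475624)/15 = 0.475426

0.4754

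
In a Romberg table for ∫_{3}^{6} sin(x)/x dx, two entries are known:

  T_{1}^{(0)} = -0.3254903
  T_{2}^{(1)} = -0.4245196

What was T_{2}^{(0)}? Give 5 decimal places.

From T_{2}^{(1)} = (4·T_{2}^{(0)} − T_{1}^{(0)})/3, solve for T_{2}^{(0)}:
4·T_{2}^{(0)} = 3·(-0.4245196) + (-0.3254903) = -1.5990491
T_{2}^{(0)} = -0.3997623

-0.39976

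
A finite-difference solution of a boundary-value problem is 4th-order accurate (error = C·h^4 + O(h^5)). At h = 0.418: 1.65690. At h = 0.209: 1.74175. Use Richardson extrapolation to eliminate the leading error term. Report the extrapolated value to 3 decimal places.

The leading error scales as h^4; refining by a factor of 2 reduces it by 2^4 = 16.
Extrapolated value = (16·A(h/2) − A(h)) / (16 − 1)
= (16·1.74175 − 1.65690) / 15
= 26.21110 / 15 = 1.74741

1.747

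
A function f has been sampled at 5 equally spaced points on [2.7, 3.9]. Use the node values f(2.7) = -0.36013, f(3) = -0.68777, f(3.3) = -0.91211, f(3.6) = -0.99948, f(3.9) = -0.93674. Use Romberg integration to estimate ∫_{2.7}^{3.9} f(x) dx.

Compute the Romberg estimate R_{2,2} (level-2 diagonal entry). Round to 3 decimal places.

-0.987

R_{0,0} (trapezoid, 1 panel, h=1.2000): -0.77812
R_{1,0} (trapezoid, 2 panels, h=0.6000): -0.93633
R_{2,0} (trapezoid, 4 panels, h=0.3000): -0.97434
R_{1,1} = -0.93633 + (-0.93633 − (-0.77812))/3 = -0.98907
R_{2,1} = -0.97434 + (-0.97434 − (-0.93633))/3 = -0.98701
R_{2,2} = -0.98701 + (-0.98701 − (-0.98907))/15 = -0.98687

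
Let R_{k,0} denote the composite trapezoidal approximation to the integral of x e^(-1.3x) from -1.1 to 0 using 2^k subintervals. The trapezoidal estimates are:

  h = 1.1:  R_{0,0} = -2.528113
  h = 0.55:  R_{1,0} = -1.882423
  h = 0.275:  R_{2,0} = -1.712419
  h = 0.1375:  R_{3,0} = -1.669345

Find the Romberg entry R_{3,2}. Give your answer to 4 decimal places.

-1.6549

Richardson extrapolation on the trapezoidal column (denominator 4−1=3):
R_{2,1} = -1.712419 + (-1.712419 − (-1.882423))/3 = -1.655751
R_{3,1} = (4·(-1.669345) − (-1.712419)) / 3 = -1.654987
R_{3,2} = -1.654987 + (-1.654987 − (-1.655751))/15 = -1.654936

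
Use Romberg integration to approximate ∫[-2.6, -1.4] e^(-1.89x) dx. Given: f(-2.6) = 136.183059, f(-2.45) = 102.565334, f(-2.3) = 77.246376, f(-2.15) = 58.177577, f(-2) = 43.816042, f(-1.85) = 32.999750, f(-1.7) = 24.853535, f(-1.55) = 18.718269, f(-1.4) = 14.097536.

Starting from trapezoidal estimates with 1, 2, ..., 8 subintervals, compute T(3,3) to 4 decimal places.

T(0,0) (trapezoid, 1 panel, h=1.2000): 90.168357
T(1,0) (trapezoid, 2 panels, h=0.6000): 71.373804
T(2,0) (trapezoid, 4 panels, h=0.3000): 66.316875
T(3,0) (trapezoid, 8 panels, h=0.1500): 65.027577
T(1,1) = 71.373804 + (71.373804 − 90.168357)/3 = 65.108953
T(2,1) = 66.316875 + (66.316875 − 71.373804)/3 = 64.631232
T(3,1) = 65.027577 + (65.027577 − 66.316875)/3 = 64.597811
T(2,2) = 64.631232 + (64.631232 − 65.108953)/15 = 64.599384
T(3,2) = 64.597811 + (64.597811 − 64.631232)/15 = 64.595583
T(3,3) = 64.595583 + (64.595583 − 64.599384)/63 = 64.595523

64.5955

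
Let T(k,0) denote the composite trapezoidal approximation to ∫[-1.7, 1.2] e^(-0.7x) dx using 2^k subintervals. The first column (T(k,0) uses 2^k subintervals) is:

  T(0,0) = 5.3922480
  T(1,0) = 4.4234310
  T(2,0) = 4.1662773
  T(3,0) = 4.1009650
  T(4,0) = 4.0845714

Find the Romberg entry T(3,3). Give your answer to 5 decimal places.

4.07910

T(1,1) = 4.4234310 + (4.4234310 − 5.3922480)/3 = 4.1004920
T(2,1) = (4·4.1662773 − 4.4234310) / 3 = 4.0805594
T(3,1) = (4·4.1009650 − 4.1662773) / 3 = 4.0791942
T(2,2) = 4.0805594 + (4.0805594 − 4.1004920)/15 = 4.0792306
T(3,2) = (16·4.0791942 − 4.0805594) / 15 = 4.0791032
T(3,3) = (64·4.0791032 − 4.0792306) / 63 = 4.0791012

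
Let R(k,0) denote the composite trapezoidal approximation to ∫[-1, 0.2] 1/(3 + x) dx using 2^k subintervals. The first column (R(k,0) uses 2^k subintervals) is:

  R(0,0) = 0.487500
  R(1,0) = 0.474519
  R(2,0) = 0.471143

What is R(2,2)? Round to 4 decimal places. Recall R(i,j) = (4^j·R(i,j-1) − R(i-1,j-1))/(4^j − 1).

R(1,1) = 0.474519 + (0.474519 − 0.487500)/3 = 0.470192
R(2,1) = (4·0.471143 − 0.474519) / 3 = 0.470018
R(2,2) = (16·0.470018 − 0.470192) / 15 = 0.470006

0.4700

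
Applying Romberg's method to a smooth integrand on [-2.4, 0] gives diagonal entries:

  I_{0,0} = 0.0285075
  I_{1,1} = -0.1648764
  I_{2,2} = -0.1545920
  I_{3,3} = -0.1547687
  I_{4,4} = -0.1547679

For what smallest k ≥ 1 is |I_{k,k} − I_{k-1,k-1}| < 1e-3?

|I_{1,1} − I_{0,0}| = 0.1933839 ≥ 1e-3
|I_{2,2} − I_{1,1}| = 0.0102844 ≥ 1e-3
|I_{3,3} − I_{2,2}| = 0.0001767 < 1e-3

k = 3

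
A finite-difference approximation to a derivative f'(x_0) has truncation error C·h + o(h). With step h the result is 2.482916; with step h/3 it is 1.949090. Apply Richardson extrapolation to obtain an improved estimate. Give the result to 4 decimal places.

Extrapolated value = (3·A(h/3) − A(h)) / (3 − 1)
= (3·1.949090 − 2.482916) / 2
= 3.364354 / 2 = 1.682177

1.6822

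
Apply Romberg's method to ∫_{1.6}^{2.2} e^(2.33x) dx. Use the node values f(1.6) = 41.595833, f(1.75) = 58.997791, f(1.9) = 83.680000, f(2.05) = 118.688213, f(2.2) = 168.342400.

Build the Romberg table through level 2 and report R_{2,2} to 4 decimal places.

R_{0,0} (trapezoid, 1 panel, h=0.6000): 62.981470
R_{1,0} (trapezoid, 2 panels, h=0.3000): 56.594735
R_{2,0} (trapezoid, 4 panels, h=0.1500): 54.950268
R_{1,1} = 56.594735 + (56.594735 − 62.981470)/3 = 54.465823
R_{2,1} = 54.950268 + (54.950268 − 56.594735)/3 = 54.402112
R_{2,2} = 54.402112 + (54.402112 − 54.465823)/15 = 54.397865

54.3979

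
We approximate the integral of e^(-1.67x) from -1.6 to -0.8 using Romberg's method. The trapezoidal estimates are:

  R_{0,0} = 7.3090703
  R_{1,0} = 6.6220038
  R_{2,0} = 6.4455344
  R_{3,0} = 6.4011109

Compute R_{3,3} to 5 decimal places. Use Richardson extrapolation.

6.38628

Richardson extrapolation on the trapezoidal column (denominator 4−1=3):
R_{1,1} = 6.6220038 + (6.6220038 − 7.3090703)/3 = 6.3929816
R_{2,1} = (4·6.4455344 − 6.6220038) / 3 = 6.3867113
R_{3,1} = 6.4011109 + (6.4011109 − 6.4455344)/3 = 6.3863031
R_{2,2} = (16·6.3867113 − 6.3929816) / 15 = 6.3862933
R_{3,2} = (16·6.3863031 − 6.3867113) / 15 = 6.3862759
R_{3,3} = (64·6.3862759 − 6.3862933) / 63 = 6.3862756
(Column j=1 coincides with Simpson's rule on the same nodes.)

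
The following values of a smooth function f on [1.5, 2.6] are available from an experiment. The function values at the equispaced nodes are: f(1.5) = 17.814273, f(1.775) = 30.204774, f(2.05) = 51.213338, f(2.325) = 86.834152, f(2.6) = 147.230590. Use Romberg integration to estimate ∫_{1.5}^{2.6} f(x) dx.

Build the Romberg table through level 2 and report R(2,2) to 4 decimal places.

67.4070

R(0,0) (trapezoid, 1 panel, h=1.1000): 90.774675
R(1,0) (trapezoid, 2 panels, h=0.5500): 73.554673
R(2,0) (trapezoid, 4 panels, h=0.2750): 68.963041
R(1,1) = 73.554673 + (73.554673 − 90.774675)/3 = 67.814672
R(2,1) = 68.963041 + (68.963041 − 73.554673)/3 = 67.432497
R(2,2) = 67.432497 + (67.432497 − 67.814672)/15 = 67.407019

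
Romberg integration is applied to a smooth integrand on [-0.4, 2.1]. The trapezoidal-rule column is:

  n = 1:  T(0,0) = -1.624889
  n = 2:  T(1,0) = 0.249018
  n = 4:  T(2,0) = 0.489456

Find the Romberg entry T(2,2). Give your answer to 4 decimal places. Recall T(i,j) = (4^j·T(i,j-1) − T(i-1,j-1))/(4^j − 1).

0.5493

Richardson extrapolation on the trapezoidal column (denominator 4−1=3):
T(1,1) = (4·0.249018 − (-1.624889)) / 3 = 0.873654
T(2,1) = 0.489456 + (0.489456 − 0.249018)/3 = 0.569602
T(2,2) = 0.569602 + (0.569602 − 0.873654)/15 = 0.549332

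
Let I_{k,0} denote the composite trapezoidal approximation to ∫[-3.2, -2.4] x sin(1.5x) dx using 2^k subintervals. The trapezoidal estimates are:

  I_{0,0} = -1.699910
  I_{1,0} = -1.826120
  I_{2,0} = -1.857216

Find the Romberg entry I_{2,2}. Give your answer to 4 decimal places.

-1.8675

I_{1,1} = (4·(-1.826120) − (-1.699910)) / 3 = -1.868190
I_{2,1} = -1.857216 + (-1.857216 − (-1.826120))/3 = -1.867581
I_{2,2} = -1.867581 + (-1.867581 − (-1.868190))/15 = -1.867540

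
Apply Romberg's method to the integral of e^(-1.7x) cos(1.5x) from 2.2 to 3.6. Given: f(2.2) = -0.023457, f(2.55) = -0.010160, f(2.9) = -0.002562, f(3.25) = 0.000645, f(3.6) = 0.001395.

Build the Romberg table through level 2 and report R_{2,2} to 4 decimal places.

R_{0,0} (trapezoid, 1 panel, h=1.4000): -0.015443
R_{1,0} (trapezoid, 2 panels, h=0.7000): -0.009515
R_{2,0} (trapezoid, 4 panels, h=0.3500): -0.008088
R_{1,1} = -0.009515 + (-0.009515 − (-0.015443))/3 = -0.007539
R_{2,1} = -0.008088 + (-0.008088 − (-0.009515))/3 = -0.007612
R_{2,2} = -0.007612 + (-0.007612 − (-0.007539))/15 = -0.007617

-0.0076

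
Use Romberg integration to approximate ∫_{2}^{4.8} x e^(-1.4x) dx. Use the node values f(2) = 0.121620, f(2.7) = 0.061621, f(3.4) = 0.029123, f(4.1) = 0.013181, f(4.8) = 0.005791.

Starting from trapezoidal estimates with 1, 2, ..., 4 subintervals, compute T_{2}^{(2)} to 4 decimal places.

0.1131

T_{0}^{(0)} (trapezoid, 1 panel, h=2.8000): 0.178375
T_{1}^{(0)} (trapezoid, 2 panels, h=1.4000): 0.129960
T_{2}^{(0)} (trapezoid, 4 panels, h=0.7000): 0.117341
T_{1}^{(1)} = 0.129960 + (0.129960 − 0.178375)/3 = 0.113822
T_{2}^{(1)} = 0.117341 + (0.117341 − 0.129960)/3 = 0.113135
T_{2}^{(2)} = 0.113135 + (0.113135 − 0.113822)/15 = 0.113089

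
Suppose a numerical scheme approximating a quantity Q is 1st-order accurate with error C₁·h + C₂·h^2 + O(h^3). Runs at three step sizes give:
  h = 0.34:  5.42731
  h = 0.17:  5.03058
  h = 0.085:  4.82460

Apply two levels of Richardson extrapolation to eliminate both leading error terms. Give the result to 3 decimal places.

First eliminate the h term (factor 2^1 = 2):
  B₁ = (2·5.03058 − 5.42731)/1 = 4.63385
  B₂ = (2·4.82460 − 5.03058)/1 = 4.61862
Then eliminate the h^2 term (factor 2^2 = 4):
  (4·4.61862 − 4.63385)/3 = 4.61354

4.614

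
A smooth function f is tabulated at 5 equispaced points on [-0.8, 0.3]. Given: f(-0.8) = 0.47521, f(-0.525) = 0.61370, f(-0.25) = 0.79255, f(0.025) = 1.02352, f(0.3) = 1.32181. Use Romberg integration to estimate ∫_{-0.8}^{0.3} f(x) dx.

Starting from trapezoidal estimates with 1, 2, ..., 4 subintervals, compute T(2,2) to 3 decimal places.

T(0,0) (trapezoid, 1 panel, h=1.1000): 0.98836
T(1,0) (trapezoid, 2 panels, h=0.5500): 0.93008
T(2,0) (trapezoid, 4 panels, h=0.2750): 0.91528
T(1,1) = 0.93008 + (0.93008 − 0.98836)/3 = 0.91065
T(2,1) = 0.91528 + (0.91528 − 0.93008)/3 = 0.91035
T(2,2) = 0.91035 + (0.91035 − 0.91065)/15 = 0.91033

0.910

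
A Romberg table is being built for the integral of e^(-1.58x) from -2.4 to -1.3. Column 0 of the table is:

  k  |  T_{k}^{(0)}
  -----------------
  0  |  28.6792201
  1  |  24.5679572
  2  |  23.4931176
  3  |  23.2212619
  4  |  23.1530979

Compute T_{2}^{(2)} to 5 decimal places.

23.13066

Richardson extrapolation on the trapezoidal column (denominator 4−1=3):
T_{1}^{(1)} = (4·24.5679572 − 28.6792201) / 3 = 23.1975362
T_{2}^{(1)} = 23.4931176 + (23.4931176 − 24.5679572)/3 = 23.1348377
T_{2}^{(2)} = 23.1348377 + (23.1348377 − 23.1975362)/15 = 23.1306578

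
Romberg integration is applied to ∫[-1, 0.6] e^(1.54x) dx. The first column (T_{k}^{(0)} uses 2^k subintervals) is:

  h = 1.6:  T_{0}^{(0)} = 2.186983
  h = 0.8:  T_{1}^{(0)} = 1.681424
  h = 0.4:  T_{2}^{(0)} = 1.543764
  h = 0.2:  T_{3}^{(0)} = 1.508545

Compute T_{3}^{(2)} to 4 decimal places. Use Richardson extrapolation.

T_{2}^{(1)} = 1.543764 + (1.543764 − 1.681424)/3 = 1.497877
T_{3}^{(1)} = 1.508545 + (1.508545 − 1.543764)/3 = 1.496805
T_{3}^{(2)} = 1.496805 + (1.496805 − 1.497877)/15 = 1.496734

1.4967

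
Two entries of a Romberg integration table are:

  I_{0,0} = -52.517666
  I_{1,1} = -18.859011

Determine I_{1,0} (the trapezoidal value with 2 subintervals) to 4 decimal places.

-27.2737

From I_{1,1} = (4·I_{1,0} − I_{0,0})/3, solve for I_{1,0}:
4·I_{1,0} = 3·(-18.859011) + (-52.517666) = -109.094699
I_{1,0} = -27.273675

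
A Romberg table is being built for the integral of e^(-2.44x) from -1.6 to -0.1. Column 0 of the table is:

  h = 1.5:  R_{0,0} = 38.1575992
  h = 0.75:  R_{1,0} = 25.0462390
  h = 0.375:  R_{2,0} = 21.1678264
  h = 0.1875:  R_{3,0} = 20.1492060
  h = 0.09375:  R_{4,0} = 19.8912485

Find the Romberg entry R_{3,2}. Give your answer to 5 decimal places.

19.80531

Richardson extrapolation on the trapezoidal column (denominator 4−1=3):
R_{2,1} = (4·21.1678264 − 25.0462390) / 3 = 19.8750222
R_{3,1} = (4·20.1492060 − 21.1678264) / 3 = 19.8096659
R_{3,2} = (16·19.8096659 − 19.8750222) / 15 = 19.8053088
(Column j=1 coincides with Simpson's rule on the same nodes.)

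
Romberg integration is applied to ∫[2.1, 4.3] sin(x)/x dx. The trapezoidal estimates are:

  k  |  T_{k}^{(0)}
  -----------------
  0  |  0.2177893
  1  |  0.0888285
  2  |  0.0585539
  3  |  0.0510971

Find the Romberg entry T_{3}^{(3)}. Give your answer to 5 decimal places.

0.04862

Richardson extrapolation on the trapezoidal column (denominator 4−1=3):
T_{1}^{(1)} = (4·0.0888285 − 0.2177893) / 3 = 0.0458416
T_{2}^{(1)} = 0.0585539 + (0.0585539 − 0.0888285)/3 = 0.0484624
T_{3}^{(1)} = 0.0510971 + (0.0510971 − 0.0585539)/3 = 0.0486115
T_{2}^{(2)} = (16·0.0484624 − 0.0458416) / 15 = 0.0486371
T_{3}^{(2)} = (16·0.0486115 − 0.0484624) / 15 = 0.0486214
T_{3}^{(3)} = (64·0.0486214 − 0.0486371) / 63 = 0.0486212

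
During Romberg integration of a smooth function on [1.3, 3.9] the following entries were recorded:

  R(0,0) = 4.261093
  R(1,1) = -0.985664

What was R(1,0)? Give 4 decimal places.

From R(1,1) = (4·R(1,0) − R(0,0))/3, solve for R(1,0):
4·R(1,0) = 3·(-0.985664) + 4.261093 = 1.304101
R(1,0) = 0.326025

0.3260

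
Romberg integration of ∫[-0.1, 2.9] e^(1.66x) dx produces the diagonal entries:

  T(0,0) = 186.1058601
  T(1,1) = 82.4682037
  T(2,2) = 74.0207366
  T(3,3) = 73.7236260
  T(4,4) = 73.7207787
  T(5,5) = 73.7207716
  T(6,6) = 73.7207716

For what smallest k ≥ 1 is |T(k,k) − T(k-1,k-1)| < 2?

|T(1,1) − T(0,0)| = 103.6376564 ≥ 2
|T(2,2) − T(1,1)| = 8.4474671 ≥ 2
|T(3,3) − T(2,2)| = 0.2971106 < 2

k = 3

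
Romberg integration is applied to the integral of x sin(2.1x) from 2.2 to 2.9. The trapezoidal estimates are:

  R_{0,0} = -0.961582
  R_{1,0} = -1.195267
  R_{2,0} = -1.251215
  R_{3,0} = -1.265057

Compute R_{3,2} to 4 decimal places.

-1.2697

R_{2,1} = -1.251215 + (-1.251215 − (-1.195267))/3 = -1.269864
R_{3,1} = (4·(-1.265057) − (-1.251215)) / 3 = -1.269671
R_{3,2} = -1.269671 + (-1.269671 − (-1.269864))/15 = -1.269658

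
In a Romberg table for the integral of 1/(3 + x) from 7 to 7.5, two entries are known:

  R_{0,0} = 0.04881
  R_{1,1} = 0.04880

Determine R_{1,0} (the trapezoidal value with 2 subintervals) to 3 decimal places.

0.049

From R_{1,1} = (4·R_{1,0} − R_{0,0})/3, solve for R_{1,0}:
4·R_{1,0} = 3·0.04880 + 0.04881 = 0.19521
R_{1,0} = 0.04880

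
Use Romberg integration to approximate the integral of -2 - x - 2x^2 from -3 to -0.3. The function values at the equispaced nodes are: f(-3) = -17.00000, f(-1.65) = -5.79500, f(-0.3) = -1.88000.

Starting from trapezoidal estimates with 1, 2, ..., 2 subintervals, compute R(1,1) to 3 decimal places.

-18.927

R(0,0) (trapezoid, 1 panel, h=2.7000): -25.48800
R(1,0) (trapezoid, 2 panels, h=1.3500): -20.56725
R(1,1) = -20.56725 + (-20.56725 − (-25.48800))/3 = -18.92700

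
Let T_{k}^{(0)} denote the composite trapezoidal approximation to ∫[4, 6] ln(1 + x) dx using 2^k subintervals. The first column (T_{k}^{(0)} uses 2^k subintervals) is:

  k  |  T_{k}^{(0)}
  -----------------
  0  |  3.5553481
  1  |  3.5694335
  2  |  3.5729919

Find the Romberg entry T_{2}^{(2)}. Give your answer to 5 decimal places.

3.57418

Richardson extrapolation on the trapezoidal column (denominator 4−1=3):
T_{1}^{(1)} = 3.5694335 + (3.5694335 − 3.5553481)/3 = 3.5741286
T_{2}^{(1)} = 3.5729919 + (3.5729919 − 3.5694335)/3 = 3.5741780
T_{2}^{(2)} = 3.5741780 + (3.5741780 − 3.5741286)/15 = 3.5741813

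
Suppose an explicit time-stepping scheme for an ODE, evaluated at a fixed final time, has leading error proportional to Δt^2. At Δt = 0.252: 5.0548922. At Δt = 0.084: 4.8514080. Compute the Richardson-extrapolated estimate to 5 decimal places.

The leading error scales as Δt^2; refining by a factor of 3 reduces it by 3^2 = 9.
Extrapolated value = (9·A(Δt/3) − A(Δt)) / (9 − 1)
= (9·4.8514080 − 5.0548922) / 8
= 38.6077798 / 8 = 4.8259725

4.82597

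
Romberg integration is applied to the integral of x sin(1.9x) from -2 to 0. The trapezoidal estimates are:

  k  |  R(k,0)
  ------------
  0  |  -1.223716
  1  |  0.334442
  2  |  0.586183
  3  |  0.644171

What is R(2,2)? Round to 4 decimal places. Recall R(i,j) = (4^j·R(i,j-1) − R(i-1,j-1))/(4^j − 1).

0.6578

Richardson extrapolation on the trapezoidal column (denominator 4−1=3):
R(1,1) = (4·0.334442 − (-1.223716)) / 3 = 0.853828
R(2,1) = (4·0.586183 − 0.334442) / 3 = 0.670097
R(2,2) = 0.670097 + (0.670097 − 0.853828)/15 = 0.657848
(Column j=1 coincides with Simpson's rule on the same nodes.)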